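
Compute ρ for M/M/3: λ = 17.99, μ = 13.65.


ρ = λ/(cμ) = 17.99/(3·13.65) = 17.99/40.95 = 0.4393

Final: 0.4393


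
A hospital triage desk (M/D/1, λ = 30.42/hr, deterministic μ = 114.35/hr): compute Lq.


ρ = 30.42/114.35 = 0.2660
M/D/1: Lq = ρ²/(2(1−ρ)) = 0.07077/(2·0.7340) = 0.04821

Final: 0.04821


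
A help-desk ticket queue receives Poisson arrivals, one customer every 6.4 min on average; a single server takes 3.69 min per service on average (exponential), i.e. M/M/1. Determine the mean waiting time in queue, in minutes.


λ = 60/6.4 = 9.3750 /hr
μ = 60/3.69 = 16.2602 /hr
ρ = λ/μ = 9.3750/16.2602 = 0.5766
Wq = ρ/(μ−λ) = 0.5766/(16.2602−9.3750) = 0.08374 hr
In minutes: 0.08374·60 = 5.024 min

Final: 5.024 min


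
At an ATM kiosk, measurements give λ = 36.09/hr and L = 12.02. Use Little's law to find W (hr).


W = L/λ = 12.02/36.09 = 0.3331 hr

Final: 0.3331 hr


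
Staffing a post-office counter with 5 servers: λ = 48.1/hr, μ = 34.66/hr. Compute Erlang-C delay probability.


a = λ/μ = 1.3878; ρ = a/5 = 0.2776
P₀ = 0.249371 (from M/M/c formula)
C(c,a) = [a^c/(c!(1−ρ))]·P₀ = [5.14734/(120·0.7224)]·0.249371
= 0.05937·0.249371 = 0.014806

Final: 0.014806


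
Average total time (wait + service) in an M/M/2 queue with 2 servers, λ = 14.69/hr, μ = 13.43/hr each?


a = 1.0938; ρ = 0.5469; P₀ = 0.292900
Lq = P₀·a^c·ρ/(c!(1−ρ)²) = 0.46680
Wq = Lq/λ = 0.46680/14.69 = 0.03178 hr
W = Wq + 1/μ = 0.03178 + 0.07446 = 0.10624 hr

Final: 0.10624 hr


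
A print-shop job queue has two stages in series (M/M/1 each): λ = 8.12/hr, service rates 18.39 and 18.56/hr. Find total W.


Each node sees arrival rate λ = 8.12/hr (tandem ⇒ throughput preserved).
W₁ = 1/(μ₁−λ) = 1/(18.39−8.12) = 0.09737 hr
W₂ = 1/(μ₂−λ) = 1/(18.56−8.12) = 0.09579 hr
W_total = W₁ + W₂ = 0.09737 + 0.09579 = 0.19316 hr

Final: 0.19316 hr


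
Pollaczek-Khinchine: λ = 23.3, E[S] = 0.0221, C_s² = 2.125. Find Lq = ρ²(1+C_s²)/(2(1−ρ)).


ρ = λ·E[S] = 23.3·0.0221 = 0.5149
Lq = ρ²(1+C_s²)/(2(1−ρ)) = 0.2652·(1+2.125)/(2·0.4851)
= 0.2652·3.1250/0.9701 = 0.85411

Final: 0.85411


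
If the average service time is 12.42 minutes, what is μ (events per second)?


μ = 1/(service time) in consistent units.
1 second = 0.0166667 min, so μ = 0.0166667/12.42 = 0.001342 per second

Final: 0.001342 /sec


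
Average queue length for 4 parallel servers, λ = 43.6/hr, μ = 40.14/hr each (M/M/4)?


a = λ/μ = 1.0862; ρ = a/4 = 0.2715
P₀ = 0.336777
Lq = P₀·a^c·ρ / (c!·(1−ρ)²) = 0.336777·1.39199·0.2715/(24·0.53064)
= 0.009996

Final: 0.009996


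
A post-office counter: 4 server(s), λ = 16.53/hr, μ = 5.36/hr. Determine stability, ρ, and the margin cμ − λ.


Total capacity cμ = 4·5.36 = 21.44/hr
ρ = λ/(cμ) = 16.53/21.44 = 0.7710
Stable ⇔ ρ < 1: YES
Spare capacity = cμ − λ = 21.44 − 16.53 = 4.91/hr

Final: ρ = 0.7710; stable; margin = 4.91/hr


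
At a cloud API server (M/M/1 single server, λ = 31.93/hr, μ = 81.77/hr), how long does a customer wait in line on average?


ρ = 31.93/81.77 = 0.3905
Wq = ρ/(μ−λ) = 0.3905/(81.77 − 31.93) = 0.3905/49.84 = 0.007835 hr

Final: 0.007835 hr


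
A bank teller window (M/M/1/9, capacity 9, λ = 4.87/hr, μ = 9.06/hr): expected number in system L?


ρ = 4.87/9.06 = 0.5375
L = ρ[1 − (K+1)ρ^K + Kρ^(K+1)] / [(1−ρ)(1−ρ^(K+1))]
Numerator: 0.5375·(1 − 10·0.003746 + 9·0.002014) = 0.527132
Denominator: (0.4625)·(0.997986) = 0.461541
L = 0.527132/0.461541 = 1.1421

Final: 1.1421


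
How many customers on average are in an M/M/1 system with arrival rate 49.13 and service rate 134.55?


ρ = λ/μ = 49.13/134.55 = 0.3651
L = ρ/(1−ρ) = 0.3651/(1 − 0.3651) = 0.3651/0.6349 = 0.5752

Final: 0.5752


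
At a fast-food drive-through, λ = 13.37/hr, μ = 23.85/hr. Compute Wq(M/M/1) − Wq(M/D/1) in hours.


ρ = 13.37/23.85 = 0.5606
Wq(M/M/1) = ρ/(μ−λ) = 0.5606/10.48 = 0.05349 hr
Wq(M/D/1) = ρ/(2(μ−λ)) = 0.02675 hr
Savings = 0.05349 − 0.02675 = 0.02675 hr

Final: 0.02675 hr


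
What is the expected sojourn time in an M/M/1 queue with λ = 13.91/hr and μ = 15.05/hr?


W = 1/(μ−λ) = 1/(15.05 − 13.91) = 1/1.14 = 0.8772 hr

Final: 0.8772 hr


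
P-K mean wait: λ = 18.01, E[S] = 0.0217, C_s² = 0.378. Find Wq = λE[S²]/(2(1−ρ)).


ρ = λ·E[S] = 18.01·0.0217 = 0.3908
E[S²] = E[S]²(1+C_s²) = 0.0217²·(1+0.378) = 0.0006489
Wq = λ·E[S²]/(2(1−ρ)) = 18.01·0.0006489/(2·0.6092) = 0.009592 hr

Final: 0.009592 hr


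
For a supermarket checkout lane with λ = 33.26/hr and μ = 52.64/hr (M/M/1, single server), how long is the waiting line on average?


ρ = 33.26/52.64 = 0.6318
Lq = ρ²/(1−ρ) = 0.3992/0.3682 = 1.0844

Final: 1.0844


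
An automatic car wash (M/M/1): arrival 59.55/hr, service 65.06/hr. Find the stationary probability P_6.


ρ = 59.55/65.06 = 0.9153
P_n = (1−ρ)·ρ^n = (1 − 0.9153)·0.9153^6 = 0.08469·0.588039 = 0.049802

Final: 0.049802


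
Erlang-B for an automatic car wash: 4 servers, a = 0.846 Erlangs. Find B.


B(c,a) = (a^c/c!) / Σ_{k=0}^{c} a^k/k!
a^4/4! = 0.021344
Σ terms (k=0..4): 1.00000 + 0.84600 + 0.35786 + 0.10092 + 0.02134 = 2.326118
B = 0.021344/2.326118 = 0.009176

Final: 0.009176


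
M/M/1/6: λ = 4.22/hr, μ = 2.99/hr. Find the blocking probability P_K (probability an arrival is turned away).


ρ = λ/μ = 4.22/2.99 = 1.4114
P_K = (1−ρ)ρ^K/(1−ρ^(K+1)) = (-0.4114·7.904012)/(1 − 11.155495)
= -3.251483/-10.155495 = 0.320170

Final: 0.320170


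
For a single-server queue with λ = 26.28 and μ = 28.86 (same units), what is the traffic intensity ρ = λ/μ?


ρ = λ/μ = 26.28/28.86 = 0.9106

Final: 0.9106


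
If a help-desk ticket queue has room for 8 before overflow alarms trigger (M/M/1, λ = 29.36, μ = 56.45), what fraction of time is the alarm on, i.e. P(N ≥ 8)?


ρ = 29.36/56.45 = 0.5201
P(N ≥ n) = ρ^n = 0.5201^8 = 0.005355

Final: 0.005355


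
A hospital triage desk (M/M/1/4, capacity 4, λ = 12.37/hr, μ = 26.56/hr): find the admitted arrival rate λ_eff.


ρ = 0.4657; P_K = (1−ρ)ρ^4/(1−ρ^5) = 0.025701
λ_eff = λ(1 − P_K) = 12.37·(1 − 0.025701) = 12.37·0.974299 = 12.0521 /hr

Final: 12.0521 /hr


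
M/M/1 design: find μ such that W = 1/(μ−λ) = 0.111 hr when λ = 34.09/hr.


W = 1/(μ−λ) ⇒ μ − λ = 1/W = 1/0.111 = 9.0090
μ = λ + 1/W = 34.09 + 9.0090 = 43.0990 per hr

Final: 43.0990 /hr


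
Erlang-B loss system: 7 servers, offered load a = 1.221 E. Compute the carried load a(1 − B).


B(7,1.221) = 0.0002368 (Erlang-B)
Carried load = a(1 − B) = 1.221·(1 − 0.0002368) = 1.221·0.999763 = 1.2207 E

Final: 1.2207 Erlangs


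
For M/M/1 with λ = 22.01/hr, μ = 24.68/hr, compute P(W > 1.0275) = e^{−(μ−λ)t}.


W ~ Exponential(μ−λ) for M/M/1.
μ − λ = 24.68 − 22.01 = 2.6700
P(W > t) = e^{−(μ−λ)t} = e^{−2.7434} = 0.064350

Final: 0.064350


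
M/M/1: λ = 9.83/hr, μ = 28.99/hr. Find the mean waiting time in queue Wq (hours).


ρ = 9.83/28.99 = 0.3391
Wq = ρ/(μ−λ) = 0.3391/(28.99 − 9.83) = 0.3391/19.16 = 0.01770 hr

Final: 0.01770 hr


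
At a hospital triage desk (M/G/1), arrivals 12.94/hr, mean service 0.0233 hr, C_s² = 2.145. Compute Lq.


ρ = λ·E[S] = 12.94·0.0233 = 0.3015
Lq = ρ²(1+C_s²)/(2(1−ρ)) = 0.09090·(1+2.145)/(2·0.6985)
= 0.09090·3.1450/1.3970 = 0.20465

Final: 0.20465


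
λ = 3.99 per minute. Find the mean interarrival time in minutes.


Mean interarrival time = 1/λ = 1/3.99 minute = 0.25063 minute
In minutes: 0.25063 × 1 = 0.2506 min

Final: 0.2506 min


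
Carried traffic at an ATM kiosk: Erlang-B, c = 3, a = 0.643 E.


B(3,0.643) = 0.023393 (Erlang-B)
Carried load = a(1 − B) = 0.643·(1 − 0.023393) = 0.643·0.976607 = 0.6280 E

Final: 0.6280 Erlangs


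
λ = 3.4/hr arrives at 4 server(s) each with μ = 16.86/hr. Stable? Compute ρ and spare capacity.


Total capacity cμ = 4·16.86 = 67.44/hr
ρ = λ/(cμ) = 3.4/67.44 = 0.05042
Stable ⇔ ρ < 1: YES
Spare capacity = cμ − λ = 67.44 − 3.4 = 64.04/hr

Final: ρ = 0.05042; stable; margin = 64.04/hr


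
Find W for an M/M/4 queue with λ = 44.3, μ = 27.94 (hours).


a = 1.5855; ρ = 0.3964; P₀ = 0.202303
Lq = P₀·a^c·ρ/(c!(1−ρ)²) = 0.05796
Wq = Lq/λ = 0.05796/44.3 = 0.001308 hr
W = Wq + 1/μ = 0.001308 + 0.03579 = 0.03710 hr

Final: 0.03710 hr


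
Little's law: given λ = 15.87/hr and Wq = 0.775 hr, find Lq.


Lq = λWq = 15.87·0.775 = 12.2992

Final: 12.2992


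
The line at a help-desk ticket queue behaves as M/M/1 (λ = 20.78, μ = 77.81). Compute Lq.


ρ = 20.78/77.81 = 0.2671
Lq = ρ²/(1−ρ) = 0.07132/0.7329 = 0.09731

Final: 0.09731


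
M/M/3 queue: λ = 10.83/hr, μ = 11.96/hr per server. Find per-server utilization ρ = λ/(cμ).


ρ = λ/(cμ) = 10.83/(3·11.96) = 10.83/35.88 = 0.3018

Final: 0.3018


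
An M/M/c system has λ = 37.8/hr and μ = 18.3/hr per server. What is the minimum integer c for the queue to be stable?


Stability requires cμ > λ ⇔ c > λ/μ.
λ/μ = 37.8/18.3 = 2.0656
Minimum integer c = ⌊2.0656⌋ + 1 = 3
Check: 3·18.3 = 54.90 > 37.8, while 2·18.3 = 36.60 ≤ 37.8

Final: 3 servers


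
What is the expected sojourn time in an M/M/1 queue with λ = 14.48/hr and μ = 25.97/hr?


W = 1/(μ−λ) = 1/(25.97 − 14.48) = 1/11.49 = 0.08703 hr

Final: 0.08703 hr


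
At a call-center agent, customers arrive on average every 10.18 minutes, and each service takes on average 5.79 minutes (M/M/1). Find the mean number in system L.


λ = 60/10.18 = 5.8939 /hr
μ = 60/5.79 = 10.3627 /hr
ρ = λ/μ = 5.8939/10.3627 = 0.5688
L = ρ/(1−ρ) = 0.5688/0.4312 = 1.3189

Final: 1.3189


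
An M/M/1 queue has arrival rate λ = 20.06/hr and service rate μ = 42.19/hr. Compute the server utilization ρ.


ρ = λ/μ = 20.06/42.19 = 0.4755

Final: 0.4755


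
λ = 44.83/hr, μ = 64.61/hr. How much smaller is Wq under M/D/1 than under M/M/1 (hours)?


ρ = 44.83/64.61 = 0.6939
Wq(M/M/1) = ρ/(μ−λ) = 0.6939/19.78 = 0.03508 hr
Wq(M/D/1) = ρ/(2(μ−λ)) = 0.01754 hr
Savings = 0.03508 − 0.01754 = 0.01754 hr

Final: 0.01754 hr


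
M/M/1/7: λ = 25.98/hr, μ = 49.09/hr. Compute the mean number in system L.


ρ = 25.98/49.09 = 0.5292
L = ρ[1 − (K+1)ρ^K + Kρ^(K+1)] / [(1−ρ)(1−ρ^(K+1))]
Numerator: 0.5292·(1 − 8·0.011628 + 7·0.006154) = 0.502798
Denominator: (0.4708)·(0.993846) = 0.467871
L = 0.502798/0.467871 = 1.0747

Final: 1.0747


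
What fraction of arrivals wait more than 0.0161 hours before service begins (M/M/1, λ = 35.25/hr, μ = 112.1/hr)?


ρ = 35.25/112.1 = 0.3145
P(Wq > t) = ρ·e^{−(μ−λ)t} = 0.3145·e^{−1.2373}
= 0.3145·0.290171 = 0.091245

Final: 0.091245


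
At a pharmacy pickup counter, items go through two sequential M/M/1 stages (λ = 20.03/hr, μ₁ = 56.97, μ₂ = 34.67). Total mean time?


Each node sees arrival rate λ = 20.03/hr (tandem ⇒ throughput preserved).
W₁ = 1/(μ₁−λ) = 1/(56.97−20.03) = 0.02707 hr
W₂ = 1/(μ₂−λ) = 1/(34.67−20.03) = 0.06831 hr
W_total = W₁ + W₂ = 0.02707 + 0.06831 = 0.09538 hr

Final: 0.09538 hr


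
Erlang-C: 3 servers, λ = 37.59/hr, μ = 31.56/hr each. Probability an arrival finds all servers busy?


a = λ/μ = 1.1911; ρ = a/3 = 0.3970
P₀ = 0.296963 (from M/M/c formula)
C(c,a) = [a^c/(c!(1−ρ))]·P₀ = [1.68969/(6·0.6030)]·0.296963
= 0.46704·0.296963 = 0.138693

Final: 0.138693


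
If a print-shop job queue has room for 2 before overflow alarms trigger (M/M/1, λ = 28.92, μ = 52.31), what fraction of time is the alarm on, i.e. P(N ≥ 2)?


ρ = 28.92/52.31 = 0.5529
P(N ≥ n) = ρ^n = 0.5529^2 = 0.305652

Final: 0.305652


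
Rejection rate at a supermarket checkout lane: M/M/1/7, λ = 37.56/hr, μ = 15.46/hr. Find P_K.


ρ = λ/μ = 37.56/15.46 = 2.4295
P_K = (1−ρ)ρ^K/(1−ρ^(K+1)) = (-1.4295·499.588759)/(1 − 1213.748628)
= -714.159869/-1212.748628 = 0.588877

Final: 0.588877


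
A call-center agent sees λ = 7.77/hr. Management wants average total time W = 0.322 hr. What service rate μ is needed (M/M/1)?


W = 1/(μ−λ) ⇒ μ − λ = 1/W = 1/0.322 = 3.1056
μ = λ + 1/W = 7.77 + 3.1056 = 10.8756 per hr

Final: 10.8756 /hr


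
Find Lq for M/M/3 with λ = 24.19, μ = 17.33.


a = λ/μ = 1.3958; ρ = a/3 = 0.4653
P₀ = 0.237095
Lq = P₀·a^c·ρ / (c!·(1−ρ)²) = 0.237095·2.71964·0.4653/(6·0.28592)
= 0.17488

Final: 0.17488


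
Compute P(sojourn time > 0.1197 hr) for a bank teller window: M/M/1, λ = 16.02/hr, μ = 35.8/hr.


W ~ Exponential(μ−λ) for M/M/1.
μ − λ = 35.8 − 16.02 = 19.7800
P(W > t) = e^{−(μ−λ)t} = e^{−2.3677} = 0.093699

Final: 0.093699


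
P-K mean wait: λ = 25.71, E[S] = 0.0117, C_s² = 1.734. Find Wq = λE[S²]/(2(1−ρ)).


ρ = λ·E[S] = 25.71·0.0117 = 0.3008
E[S²] = E[S]²(1+C_s²) = 0.0117²·(1+1.734) = 0.0003743
Wq = λ·E[S²]/(2(1−ρ)) = 25.71·0.0003743/(2·0.6992) = 0.006881 hr

Final: 0.006881 hr


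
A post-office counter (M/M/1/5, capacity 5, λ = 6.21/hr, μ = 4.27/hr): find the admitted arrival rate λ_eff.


ρ = 1.4543; P_K = (1−ρ)ρ^5/(1−ρ^6) = 0.349317
λ_eff = λ(1 − P_K) = 6.21·(1 − 0.349317) = 6.21·0.650683 = 4.0407 /hr

Final: 4.0407 /hr


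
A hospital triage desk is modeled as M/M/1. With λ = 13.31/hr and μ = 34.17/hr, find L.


ρ = λ/μ = 13.31/34.17 = 0.3895
L = ρ/(1−ρ) = 0.3895/(1 − 0.3895) = 0.3895/0.6105 = 0.6381

Final: 0.6381


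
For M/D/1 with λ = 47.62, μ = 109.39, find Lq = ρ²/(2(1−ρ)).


ρ = 47.62/109.39 = 0.4353
M/D/1: Lq = ρ²/(2(1−ρ)) = 0.1895/(2·0.5647) = 0.16780

Final: 0.16780


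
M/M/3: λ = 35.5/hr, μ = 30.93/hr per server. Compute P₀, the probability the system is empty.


a = λ/μ = 35.5/30.93 = 1.1478; ρ = a/c = 0.3826
Σ_{k=0}^{2} a^k/k! (terms k=0..2) = 1.00000 + 1.14775 + 0.65867 = 2.80642
Tail: a^3/(3!(1−ρ)) = 1.51198/(6·0.6174) = 0.40815
P₀ = 1/(2.80642 + 0.40815) = 1/3.21457 = 0.311084

Final: 0.311084


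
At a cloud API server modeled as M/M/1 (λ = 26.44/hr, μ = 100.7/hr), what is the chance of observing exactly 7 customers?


ρ = 26.44/100.7 = 0.2626
P_n = (1−ρ)·ρ^n = (1 − 0.2626)·0.2626^7 = 0.7374·0.00008602 = 0.00006344

Final: 0.00006344


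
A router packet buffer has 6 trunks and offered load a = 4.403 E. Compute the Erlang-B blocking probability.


B(c,a) = (a^c/c!) / Σ_{k=0}^{c} a^k/k!
a^6/6! = 10.119513
Σ terms (k=0..6): 1.00000 + 4.40300 + 9.69320 + 14.22639 + 15.65970 + 13.78993 + 10.11951 = 68.891747
B = 10.119513/68.891747 = 0.146890

Final: 0.146890


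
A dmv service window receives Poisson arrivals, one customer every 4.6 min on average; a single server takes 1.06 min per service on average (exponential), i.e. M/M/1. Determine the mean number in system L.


λ = 60/4.6 = 13.0435 /hr
μ = 60/1.06 = 56.6038 /hr
ρ = λ/μ = 13.0435/56.6038 = 0.2304
L = ρ/(1−ρ) = 0.2304/0.7696 = 0.2994

Final: 0.2994


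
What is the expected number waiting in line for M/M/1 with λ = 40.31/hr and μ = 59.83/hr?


ρ = 40.31/59.83 = 0.6737
Lq = ρ²/(1−ρ) = 0.4539/0.3263 = 1.3913

Final: 1.3913


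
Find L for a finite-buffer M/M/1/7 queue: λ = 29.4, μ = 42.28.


ρ = 29.4/42.28 = 0.6954
L = ρ[1 − (K+1)ρ^K + Kρ^(K+1)] / [(1−ρ)(1−ρ^(K+1))]
Numerator: 0.6954·(1 − 8·0.078612 + 7·0.054664) = 0.524133
Denominator: (0.3046)·(0.945336) = 0.287983
L = 0.524133/0.287983 = 1.8200

Final: 1.8200


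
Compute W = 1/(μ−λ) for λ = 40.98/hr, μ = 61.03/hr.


W = 1/(μ−λ) = 1/(61.03 − 40.98) = 1/20.05 = 0.04988 hr

Final: 0.04988 hr


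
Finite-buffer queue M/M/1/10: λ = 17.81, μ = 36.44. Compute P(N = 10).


ρ = λ/μ = 17.81/36.44 = 0.4887
P_K = (1−ρ)ρ^K/(1−ρ^(K+1)) = (0.5113·0.0007778)/(1 − 0.0003801)
= 0.0003976/0.999620 = 0.0003978

Final: 0.0003978


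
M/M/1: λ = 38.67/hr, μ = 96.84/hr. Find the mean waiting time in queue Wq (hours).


ρ = 38.67/96.84 = 0.3993
Wq = ρ/(μ−λ) = 0.3993/(96.84 − 38.67) = 0.3993/58.17 = 0.006865 hr

Final: 0.006865 hr


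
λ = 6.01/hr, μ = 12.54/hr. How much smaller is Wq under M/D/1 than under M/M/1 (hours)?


ρ = 6.01/12.54 = 0.4793
Wq(M/M/1) = ρ/(μ−λ) = 0.4793/6.53 = 0.07339 hr
Wq(M/D/1) = ρ/(2(μ−λ)) = 0.03670 hr
Savings = 0.07339 − 0.03670 = 0.03670 hr

Final: 0.03670 hr


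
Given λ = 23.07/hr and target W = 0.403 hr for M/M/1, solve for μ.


W = 1/(μ−λ) ⇒ μ − λ = 1/W = 1/0.403 = 2.4814
μ = λ + 1/W = 23.07 + 2.4814 = 25.5514 per hr

Final: 25.5514 /hr


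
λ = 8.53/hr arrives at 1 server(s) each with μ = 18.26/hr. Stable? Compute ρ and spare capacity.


Total capacity cμ = 1·18.26 = 18.26/hr
ρ = λ/(cμ) = 8.53/18.26 = 0.4671
Stable ⇔ ρ < 1: YES
Spare capacity = cμ − λ = 18.26 − 8.53 = 9.73/hr

Final: ρ = 0.4671; stable; margin = 9.73/hr


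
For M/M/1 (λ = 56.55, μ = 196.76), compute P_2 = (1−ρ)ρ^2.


ρ = 56.55/196.76 = 0.2874
P_n = (1−ρ)·ρ^n = (1 − 0.2874)·0.2874^2 = 0.7126·0.082602 = 0.058862

Final: 0.058862


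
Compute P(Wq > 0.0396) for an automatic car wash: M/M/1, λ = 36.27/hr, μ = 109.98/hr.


ρ = 36.27/109.98 = 0.3298
P(Wq > t) = ρ·e^{−(μ−λ)t} = 0.3298·e^{−2.9189}
= 0.3298·0.053992 = 0.017806

Final: 0.017806


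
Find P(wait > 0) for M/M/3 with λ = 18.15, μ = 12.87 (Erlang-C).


a = λ/μ = 1.4103; ρ = a/3 = 0.4701
P₀ = 0.233274 (from M/M/c formula)
C(c,a) = [a^c/(c!(1−ρ))]·P₀ = [2.80475/(6·0.5299)]·0.233274
= 0.88214·0.233274 = 0.205780

Final: 0.205780


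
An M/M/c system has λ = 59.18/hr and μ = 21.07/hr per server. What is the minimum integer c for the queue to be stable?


Stability requires cμ > λ ⇔ c > λ/μ.
λ/μ = 59.18/21.07 = 2.8087
Minimum integer c = ⌊2.8087⌋ + 1 = 3
Check: 3·21.07 = 63.21 > 59.18, while 2·21.07 = 42.14 ≤ 59.18

Final: 3 servers


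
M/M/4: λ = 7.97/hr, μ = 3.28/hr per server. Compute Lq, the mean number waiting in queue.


a = λ/μ = 2.4299; ρ = a/4 = 0.6075
P₀ = 0.080169
Lq = P₀·a^c·ρ / (c!·(1−ρ)²) = 0.080169·34.86085·0.6075/(24·0.15408)
= 0.45911

Final: 0.45911


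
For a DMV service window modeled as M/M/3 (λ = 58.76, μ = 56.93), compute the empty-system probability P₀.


a = λ/μ = 58.76/56.93 = 1.0321; ρ = a/c = 0.3440
Σ_{k=0}^{2} a^k/k! (terms k=0..2) = 1.00000 + 1.03214 + 0.53266 = 2.56481
Tail: a^3/(3!(1−ρ)) = 1.09957/(6·0.6560) = 0.27938
P₀ = 1/(2.56481 + 0.27938) = 1/2.84419 = 0.351594

Final: 0.351594


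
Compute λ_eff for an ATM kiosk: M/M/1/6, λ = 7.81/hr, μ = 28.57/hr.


ρ = 0.2734; P_K = (1−ρ)ρ^6/(1−ρ^7) = 0.0003033
λ_eff = λ(1 − P_K) = 7.81·(1 − 0.0003033) = 7.81·0.999697 = 7.8076 /hr

Final: 7.8076 /hr


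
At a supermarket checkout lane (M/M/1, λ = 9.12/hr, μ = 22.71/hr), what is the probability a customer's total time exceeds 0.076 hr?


W ~ Exponential(μ−λ) for M/M/1.
μ − λ = 22.71 − 9.12 = 13.5900
P(W > t) = e^{−(μ−λ)t} = e^{−1.0328} = 0.355994

Final: 0.355994


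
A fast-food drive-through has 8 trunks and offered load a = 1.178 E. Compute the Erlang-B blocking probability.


B(c,a) = (a^c/c!) / Σ_{k=0}^{c} a^k/k!
a^8/8! = 0.00009197
Σ terms (k=0..8): 1.00000 + 1.17800 + 0.69384 + 0.27245 + 0.08024 + 0.01890 + 0.003711 + 0.0006246 + 0.00009197 = 3.247858
B = 0.00009197/3.247858 = 0.00002832

Final: 0.00002832


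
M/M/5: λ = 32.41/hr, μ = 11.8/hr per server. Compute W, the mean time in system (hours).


a = 2.7466; ρ = 0.5493; P₀ = 0.061601
Lq = P₀·a^c·ρ/(c!(1−ρ)²) = 0.21701
Wq = Lq/λ = 0.21701/32.41 = 0.006696 hr
W = Wq + 1/μ = 0.006696 + 0.08475 = 0.09144 hr

Final: 0.09144 hr


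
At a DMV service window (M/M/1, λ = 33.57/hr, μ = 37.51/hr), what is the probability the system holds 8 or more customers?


ρ = 33.57/37.51 = 0.8950
P(N ≥ n) = ρ^n = 0.8950^8 = 0.411561

Final: 0.411561


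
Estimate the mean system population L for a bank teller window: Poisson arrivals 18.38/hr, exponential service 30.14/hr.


ρ = λ/μ = 18.38/30.14 = 0.6098
L = ρ/(1−ρ) = 0.6098/(1 − 0.6098) = 0.6098/0.3902 = 1.5629

Final: 1.5629


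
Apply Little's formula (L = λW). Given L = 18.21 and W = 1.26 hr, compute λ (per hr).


λ = L/W = 18.21/1.26 = 14.4524 /hr

Final: 14.4524 /hr


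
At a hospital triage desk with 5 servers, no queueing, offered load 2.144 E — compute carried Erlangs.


B(5,2.144) = 0.045251 (Erlang-B)
Carried load = a(1 − B) = 2.144·(1 − 0.045251) = 2.144·0.954749 = 2.0470 E

Final: 2.0470 Erlangs


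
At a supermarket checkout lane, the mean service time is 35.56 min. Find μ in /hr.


μ = 1/(service time) in consistent units.
1 hour = 60 min, so μ = 60/35.56 = 1.6873 per hour

Final: 1.6873 /hr


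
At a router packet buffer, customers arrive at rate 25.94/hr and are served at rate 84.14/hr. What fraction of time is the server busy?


ρ = λ/μ = 25.94/84.14 = 0.3083

Final: 0.3083


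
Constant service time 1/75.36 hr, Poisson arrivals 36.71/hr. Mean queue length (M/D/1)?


ρ = 36.71/75.36 = 0.4871
M/D/1: Lq = ρ²/(2(1−ρ)) = 0.2373/(2·0.5129) = 0.23134

Final: 0.23134


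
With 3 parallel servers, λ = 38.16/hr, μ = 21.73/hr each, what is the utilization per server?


ρ = λ/(cμ) = 38.16/(3·21.73) = 38.16/65.19 = 0.5854

Final: 0.5854


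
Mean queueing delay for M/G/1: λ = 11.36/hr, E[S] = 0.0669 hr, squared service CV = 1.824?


ρ = λ·E[S] = 11.36·0.0669 = 0.7600
E[S²] = E[S]²(1+C_s²) = 0.0669²·(1+1.824) = 0.012639
Wq = λ·E[S²]/(2(1−ρ)) = 11.36·0.012639/(2·0.2400) = 0.29911 hr

Final: 0.29911 hr


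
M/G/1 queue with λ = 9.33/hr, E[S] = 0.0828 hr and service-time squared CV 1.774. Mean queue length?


ρ = λ·E[S] = 9.33·0.0828 = 0.7725
Lq = ρ²(1+C_s²)/(2(1−ρ)) = 0.5968·(1+1.774)/(2·0.2275)
= 0.5968·2.7740/0.4550 = 3.63886

Final: 3.63886


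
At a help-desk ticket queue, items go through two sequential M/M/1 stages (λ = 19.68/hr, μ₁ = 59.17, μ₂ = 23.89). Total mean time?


Each node sees arrival rate λ = 19.68/hr (tandem ⇒ throughput preserved).
W₁ = 1/(μ₁−λ) = 1/(59.17−19.68) = 0.02532 hr
W₂ = 1/(μ₂−λ) = 1/(23.89−19.68) = 0.23753 hr
W_total = W₁ + W₂ = 0.02532 + 0.23753 = 0.26285 hr

Final: 0.26285 hr


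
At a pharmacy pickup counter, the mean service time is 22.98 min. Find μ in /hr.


μ = 1/(service time) in consistent units.
1 hour = 60 min, so μ = 60/22.98 = 2.6110 per hour

Final: 2.6110 /hr


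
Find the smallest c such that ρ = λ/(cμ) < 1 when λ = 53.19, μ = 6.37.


Stability requires cμ > λ ⇔ c > λ/μ.
λ/μ = 53.19/6.37 = 8.3501
Minimum integer c = ⌊8.3501⌋ + 1 = 9
Check: 9·6.37 = 57.33 > 53.19, while 8·6.37 = 50.96 ≤ 53.19

Final: 9 servers


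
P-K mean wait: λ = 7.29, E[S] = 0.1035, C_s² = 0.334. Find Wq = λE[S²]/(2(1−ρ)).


ρ = λ·E[S] = 7.29·0.1035 = 0.7545
E[S²] = E[S]²(1+C_s²) = 0.1035²·(1+0.334) = 0.014290
Wq = λ·E[S²]/(2(1−ρ)) = 7.29·0.014290/(2·0.2455) = 0.21218 hr

Final: 0.21218 hr


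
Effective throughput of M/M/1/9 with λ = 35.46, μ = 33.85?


ρ = 1.0476; P_K = (1−ρ)ρ^9/(1−ρ^10) = 0.122166
λ_eff = λ(1 − P_K) = 35.46·(1 − 0.122166) = 35.46·0.877834 = 31.1280 /hr

Final: 31.1280 /hr


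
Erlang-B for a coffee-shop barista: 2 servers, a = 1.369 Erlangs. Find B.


B(c,a) = (a^c/c!) / Σ_{k=0}^{c} a^k/k!
a^2/2! = 0.937080
Σ terms (k=0..2): 1.00000 + 1.36900 + 0.93708 = 3.306081
B = 0.937080/3.306081 = 0.283442

Final: 0.283442


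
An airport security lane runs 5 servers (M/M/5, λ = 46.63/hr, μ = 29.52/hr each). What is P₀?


a = λ/μ = 46.63/29.52 = 1.5796; ρ = a/c = 0.3159
Σ_{k=0}^{4} a^k/k! (terms k=0..4) = 1.00000 + 1.57961 + 1.24758 + 0.65689 + 0.25941 = 4.74349
Tail: a^5/(5!(1−ρ)) = 9.83434/(120·0.6841) = 0.11980
P₀ = 1/(4.74349 + 0.11980) = 1/4.86329 = 0.205622

Final: 0.205622


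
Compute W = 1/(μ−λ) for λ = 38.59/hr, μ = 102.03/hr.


W = 1/(μ−λ) = 1/(102.03 − 38.59) = 1/63.44 = 0.01576 hr

Final: 0.01576 hr


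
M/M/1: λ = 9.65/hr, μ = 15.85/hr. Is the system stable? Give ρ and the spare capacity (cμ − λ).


Total capacity cμ = 1·15.85 = 15.85/hr
ρ = λ/(cμ) = 9.65/15.85 = 0.6088
Stable ⇔ ρ < 1: YES
Spare capacity = cμ − λ = 15.85 − 9.65 = 6.20/hr

Final: ρ = 0.6088; stable; margin = 6.20/hr


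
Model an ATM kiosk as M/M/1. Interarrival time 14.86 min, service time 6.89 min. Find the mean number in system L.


λ = 60/14.86 = 4.0377 /hr
μ = 60/6.89 = 8.7083 /hr
ρ = λ/μ = 4.0377/8.7083 = 0.4637
L = ρ/(1−ρ) = 0.4637/0.5363 = 0.8645

Final: 0.8645


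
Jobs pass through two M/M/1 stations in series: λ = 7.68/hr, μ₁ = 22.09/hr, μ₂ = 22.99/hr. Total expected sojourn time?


Each node sees arrival rate λ = 7.68/hr (tandem ⇒ throughput preserved).
W₁ = 1/(μ₁−λ) = 1/(22.09−7.68) = 0.06940 hr
W₂ = 1/(μ₂−λ) = 1/(22.99−7.68) = 0.06532 hr
W_total = W₁ + W₂ = 0.06940 + 0.06532 = 0.13471 hr

Final: 0.13471 hr


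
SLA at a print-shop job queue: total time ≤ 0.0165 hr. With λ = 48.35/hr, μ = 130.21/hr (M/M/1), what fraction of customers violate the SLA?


W ~ Exponential(μ−λ) for M/M/1.
μ − λ = 130.21 − 48.35 = 81.8600
P(W > t) = e^{−(μ−λ)t} = e^{−1.3507} = 0.259061

Final: 0.259061


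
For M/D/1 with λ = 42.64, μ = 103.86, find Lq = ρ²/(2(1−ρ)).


ρ = 42.64/103.86 = 0.4106
M/D/1: Lq = ρ²/(2(1−ρ)) = 0.1686/(2·0.5894) = 0.14298

Final: 0.14298


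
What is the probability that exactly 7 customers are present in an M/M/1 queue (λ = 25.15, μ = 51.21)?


ρ = 25.15/51.21 = 0.4911
P_n = (1−ρ)·ρ^n = (1 − 0.4911)·0.4911^7 = 0.5089·0.006891 = 0.003507

Final: 0.003507


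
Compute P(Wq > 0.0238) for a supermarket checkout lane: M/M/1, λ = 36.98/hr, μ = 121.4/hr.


ρ = 36.98/121.4 = 0.3046
P(Wq > t) = ρ·e^{−(μ−λ)t} = 0.3046·e^{−2.0092}
= 0.3046·0.134096 = 0.040848

Final: 0.040848


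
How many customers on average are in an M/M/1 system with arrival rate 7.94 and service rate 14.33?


ρ = λ/μ = 7.94/14.33 = 0.5541
L = ρ/(1−ρ) = 0.5541/(1 − 0.5541) = 0.5541/0.4459 = 1.2426

Final: 1.2426


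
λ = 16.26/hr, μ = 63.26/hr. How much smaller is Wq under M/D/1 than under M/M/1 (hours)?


ρ = 16.26/63.26 = 0.2570
Wq(M/M/1) = ρ/(μ−λ) = 0.2570/47.00 = 0.005469 hr
Wq(M/D/1) = ρ/(2(μ−λ)) = 0.002734 hr
Savings = 0.005469 − 0.002734 = 0.002734 hr

Final: 0.002734 hr


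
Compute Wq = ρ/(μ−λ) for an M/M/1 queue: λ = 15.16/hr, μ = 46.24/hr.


ρ = 15.16/46.24 = 0.3279
Wq = ρ/(μ−λ) = 0.3279/(46.24 − 15.16) = 0.3279/31.08 = 0.01055 hr

Final: 0.01055 hr


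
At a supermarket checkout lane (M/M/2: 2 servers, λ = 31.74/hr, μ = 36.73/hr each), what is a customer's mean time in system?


a = 0.8641; ρ = 0.4321; P₀ = 0.396578
Lq = P₀·a^c·ρ/(c!(1−ρ)²) = 0.19835
Wq = Lq/λ = 0.19835/31.74 = 0.006249 hr
W = Wq + 1/μ = 0.006249 + 0.02723 = 0.03348 hr

Final: 0.03348 hr


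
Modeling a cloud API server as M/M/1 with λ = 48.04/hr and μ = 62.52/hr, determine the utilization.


ρ = λ/μ = 48.04/62.52 = 0.7684

Final: 0.7684


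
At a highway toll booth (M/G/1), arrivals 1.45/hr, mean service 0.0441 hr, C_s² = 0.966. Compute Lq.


ρ = λ·E[S] = 1.45·0.0441 = 0.06395
Lq = ρ²(1+C_s²)/(2(1−ρ)) = 0.004089·(1+0.966)/(2·0.9361)
= 0.004089·1.9660/1.8721 = 0.004294

Final: 0.004294


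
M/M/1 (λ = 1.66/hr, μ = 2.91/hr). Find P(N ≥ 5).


ρ = 1.66/2.91 = 0.5704
P(N ≥ n) = ρ^n = 0.5704^5 = 0.060405

Final: 0.060405


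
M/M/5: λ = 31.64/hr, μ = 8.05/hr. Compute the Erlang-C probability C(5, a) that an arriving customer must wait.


a = λ/μ = 3.9304; ρ = a/5 = 0.7861
P₀ = 0.014438 (from M/M/c formula)
C(c,a) = [a^c/(c!(1−ρ))]·P₀ = [938.00029/(120·0.2139)]·0.014438
= 36.54134·0.014438 = 0.527601

Final: 0.527601


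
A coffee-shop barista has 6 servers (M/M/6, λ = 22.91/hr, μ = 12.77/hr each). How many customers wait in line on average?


a = λ/μ = 1.7940; ρ = a/6 = 0.2990
P₀ = 0.166159
Lq = P₀·a^c·ρ / (c!·(1−ρ)²) = 0.166159·33.34304·0.2990/(720·0.49139)
= 0.004682

Final: 0.004682


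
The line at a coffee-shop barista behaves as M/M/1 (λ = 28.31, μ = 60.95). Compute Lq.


ρ = 28.31/60.95 = 0.4645
Lq = ρ²/(1−ρ) = 0.2157/0.5355 = 0.4029

Final: 0.4029


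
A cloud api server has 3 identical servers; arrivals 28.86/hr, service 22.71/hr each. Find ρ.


ρ = λ/(cμ) = 28.86/(3·22.71) = 28.86/68.13 = 0.4236

Final: 0.4236


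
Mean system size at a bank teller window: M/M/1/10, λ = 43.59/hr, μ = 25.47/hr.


ρ = 43.59/25.47 = 1.7114
L = ρ[1 − (K+1)ρ^K + Kρ^(K+1)] / [(1−ρ)(1−ρ^(K+1))]
Numerator: 1.7114·(1 − 11·215.565492 + 10·368.924217) = 2257.407081
Denominator: (-0.7114)·(-367.924217) = 261.750562
L = 2257.407081/261.750562 = 8.6243

Final: 8.6243


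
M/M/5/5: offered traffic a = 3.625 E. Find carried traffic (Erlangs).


B(5,3.625) = 0.165356 (Erlang-B)
Carried load = a(1 − B) = 3.625·(1 − 0.165356) = 3.625·0.834644 = 3.0256 E

Final: 3.0256 Erlangs


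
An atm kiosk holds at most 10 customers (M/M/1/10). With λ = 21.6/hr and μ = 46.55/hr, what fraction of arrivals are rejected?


ρ = λ/μ = 21.6/46.55 = 0.4640
P_K = (1−ρ)ρ^K/(1−ρ^(K+1)) = (0.5360·0.0004627)/(1 − 0.0002147)
= 0.0002480/0.999785 = 0.0002481

Final: 0.0002481


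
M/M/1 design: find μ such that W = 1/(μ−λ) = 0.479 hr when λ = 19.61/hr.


W = 1/(μ−λ) ⇒ μ − λ = 1/W = 1/0.479 = 2.0877
μ = λ + 1/W = 19.61 + 2.0877 = 21.6977 per hr

Final: 21.6977 /hr


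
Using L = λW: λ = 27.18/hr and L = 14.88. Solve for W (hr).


W = L/λ = 14.88/27.18 = 0.5475 hr

Final: 0.5475 hr


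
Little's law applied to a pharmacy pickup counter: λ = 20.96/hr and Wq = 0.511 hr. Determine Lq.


Lq = λWq = 20.96·0.511 = 10.7106

Final: 10.7106


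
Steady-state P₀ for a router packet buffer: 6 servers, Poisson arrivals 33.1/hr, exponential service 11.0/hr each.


a = λ/μ = 33.1/11.0 = 3.0091; ρ = a/c = 0.5015
Σ_{k=0}^{5} a^k/k! (terms k=0..5) = 1.00000 + 3.00909 + 4.52731 + 4.54103 + 3.41610 + 2.05587 = 18.54940
Tail: a^6/(6!(1−ρ)) = 742.35537/(720·0.4985) = 2.06837
P₀ = 1/(18.54940 + 2.06837) = 1/20.61777 = 0.048502

Final: 0.048502


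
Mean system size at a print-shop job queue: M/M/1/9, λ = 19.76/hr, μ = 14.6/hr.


ρ = 19.76/14.6 = 1.3534
L = ρ[1 − (K+1)ρ^K + Kρ^(K+1)] / [(1−ρ)(1−ρ^(K+1))]
Numerator: 1.3534·(1 − 10·15.237256 + 9·20.622478) = 46.327376
Denominator: (-0.3534)·(-19.622478) = 6.935067
L = 46.327376/6.935067 = 6.6802

Final: 6.6802


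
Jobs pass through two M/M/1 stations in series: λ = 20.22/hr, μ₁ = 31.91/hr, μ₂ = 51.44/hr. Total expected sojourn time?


Each node sees arrival rate λ = 20.22/hr (tandem ⇒ throughput preserved).
W₁ = 1/(μ₁−λ) = 1/(31.91−20.22) = 0.08554 hr
W₂ = 1/(μ₂−λ) = 1/(51.44−20.22) = 0.03203 hr
W_total = W₁ + W₂ = 0.08554 + 0.03203 = 0.11757 hr

Final: 0.11757 hr


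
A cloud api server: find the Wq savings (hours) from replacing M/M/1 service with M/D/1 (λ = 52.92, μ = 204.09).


ρ = 52.92/204.09 = 0.2593
Wq(M/M/1) = ρ/(μ−λ) = 0.2593/151.17 = 0.001715 hr
Wq(M/D/1) = ρ/(2(μ−λ)) = 0.0008576 hr
Savings = 0.001715 − 0.0008576 = 0.0008576 hr

Final: 0.0008576 hr


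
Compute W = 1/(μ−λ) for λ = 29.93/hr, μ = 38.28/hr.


W = 1/(μ−λ) = 1/(38.28 − 29.93) = 1/8.35 = 0.1198 hr

Final: 0.1198 hr


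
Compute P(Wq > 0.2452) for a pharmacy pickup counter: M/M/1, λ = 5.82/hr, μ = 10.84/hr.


ρ = 5.82/10.84 = 0.5369
P(Wq > t) = ρ·e^{−(μ−λ)t} = 0.5369·e^{−1.2309}
= 0.5369·0.292028 = 0.156790

Final: 0.156790


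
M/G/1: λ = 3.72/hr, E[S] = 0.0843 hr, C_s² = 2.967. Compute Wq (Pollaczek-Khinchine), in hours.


ρ = λ·E[S] = 3.72·0.0843 = 0.3136
E[S²] = E[S]²(1+C_s²) = 0.0843²·(1+2.967) = 0.028191
Wq = λ·E[S²]/(2(1−ρ)) = 3.72·0.028191/(2·0.6864) = 0.07639 hr

Final: 0.07639 hr


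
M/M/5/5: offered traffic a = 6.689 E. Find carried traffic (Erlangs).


B(5,6.689) = 0.405864 (Erlang-B)
Carried load = a(1 − B) = 6.689·(1 − 0.405864) = 6.689·0.594136 = 3.9742 E

Final: 3.9742 Erlangs


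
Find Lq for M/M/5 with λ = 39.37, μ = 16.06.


a = λ/μ = 2.4514; ρ = a/5 = 0.4903
P₀ = 0.084291
Lq = P₀·a^c·ρ / (c!·(1−ρ)²) = 0.084291·88.53182·0.4903/(120·0.25981)
= 0.11735

Final: 0.11735


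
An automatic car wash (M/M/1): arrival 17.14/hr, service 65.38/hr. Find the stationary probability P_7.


ρ = 17.14/65.38 = 0.2622
P_n = (1−ρ)·ρ^n = (1 − 0.2622)·0.2622^7 = 0.7378·0.00008511 = 0.00006279

Final: 0.00006279


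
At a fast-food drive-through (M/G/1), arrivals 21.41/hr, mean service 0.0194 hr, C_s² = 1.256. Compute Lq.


ρ = λ·E[S] = 21.41·0.0194 = 0.4154
Lq = ρ²(1+C_s²)/(2(1−ρ)) = 0.1725·(1+1.256)/(2·0.5846)
= 0.1725·2.2560/1.1693 = 0.33285

Final: 0.33285


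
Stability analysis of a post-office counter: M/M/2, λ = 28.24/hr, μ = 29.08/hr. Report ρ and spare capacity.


Total capacity cμ = 2·29.08 = 58.16/hr
ρ = λ/(cμ) = 28.24/58.16 = 0.4856
Stable ⇔ ρ < 1: YES
Spare capacity = cμ − λ = 58.16 − 28.24 = 29.92/hr

Final: ρ = 0.4856; stable; margin = 29.92/hr


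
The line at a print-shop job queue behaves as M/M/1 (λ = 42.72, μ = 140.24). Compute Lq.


ρ = 42.72/140.24 = 0.3046
Lq = ρ²/(1−ρ) = 0.09279/0.6954 = 0.1334

Final: 0.1334


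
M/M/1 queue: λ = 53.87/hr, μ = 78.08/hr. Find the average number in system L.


ρ = λ/μ = 53.87/78.08 = 0.6899
L = ρ/(1−ρ) = 0.6899/(1 − 0.6899) = 0.6899/0.3101 = 2.2251

Final: 2.2251


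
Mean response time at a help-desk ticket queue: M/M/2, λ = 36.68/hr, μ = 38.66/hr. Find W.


a = 0.9488; ρ = 0.4744; P₀ = 0.356491
Lq = P₀·a^c·ρ/(c!(1−ρ)²) = 0.27553
Wq = Lq/λ = 0.27553/36.68 = 0.007512 hr
W = Wq + 1/μ = 0.007512 + 0.02587 = 0.03338 hr

Final: 0.03338 hr


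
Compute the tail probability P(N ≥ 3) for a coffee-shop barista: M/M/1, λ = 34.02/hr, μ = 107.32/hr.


ρ = 34.02/107.32 = 0.3170
P(N ≥ n) = ρ^n = 0.3170^3 = 0.031854

Final: 0.031854


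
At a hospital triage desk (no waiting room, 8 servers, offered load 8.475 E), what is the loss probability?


B(c,a) = (a^c/c!) / Σ_{k=0}^{c} a^k/k!
a^8/8! = 660.080847
Σ terms (k=0..8): 1.00000 + 8.47500 + 35.91281 + 101.45370 + 214.95502 + 364.34875 + 514.64261 + 623.08517 + 660.08085 = 2523.953906
B = 660.080847/2523.953906 = 0.261527

Final: 0.261527


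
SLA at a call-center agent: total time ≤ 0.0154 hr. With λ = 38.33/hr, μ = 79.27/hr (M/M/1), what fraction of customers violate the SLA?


W ~ Exponential(μ−λ) for M/M/1.
μ − λ = 79.27 − 38.33 = 40.9400
P(W > t) = e^{−(μ−λ)t} = e^{−0.6305} = 0.532338

Final: 0.532338


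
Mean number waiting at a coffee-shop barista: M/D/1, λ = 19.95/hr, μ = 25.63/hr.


ρ = 19.95/25.63 = 0.7784
M/D/1: Lq = ρ²/(2(1−ρ)) = 0.6059/(2·0.2216) = 1.36697

Final: 1.36697


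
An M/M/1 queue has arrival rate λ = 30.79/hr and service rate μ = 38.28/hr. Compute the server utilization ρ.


ρ = λ/μ = 30.79/38.28 = 0.8043

Final: 0.8043


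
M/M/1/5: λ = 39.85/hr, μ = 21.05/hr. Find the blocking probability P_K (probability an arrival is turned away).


ρ = λ/μ = 39.85/21.05 = 1.8931
P_K = (1−ρ)ρ^K/(1−ρ^(K+1)) = (-0.8931·24.315384)/(1 − 46.031736)
= -21.716352/-45.031736 = 0.482246

Final: 0.482246


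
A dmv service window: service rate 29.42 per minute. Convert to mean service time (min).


Mean service time = 1/μ = 1/29.42 minute = 0.03399 minute
In minutes: 0.03399 × 1 = 0.03399 min

Final: 0.03399 min


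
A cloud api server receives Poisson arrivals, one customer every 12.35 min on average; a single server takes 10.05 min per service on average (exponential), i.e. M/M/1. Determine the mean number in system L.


λ = 60/12.35 = 4.8583 /hr
μ = 60/10.05 = 5.9701 /hr
ρ = λ/μ = 4.8583/5.9701 = 0.8138
L = ρ/(1−ρ) = 0.8138/0.1862 = 4.3696

Final: 4.3696


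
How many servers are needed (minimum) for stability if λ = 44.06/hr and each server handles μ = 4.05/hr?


Stability requires cμ > λ ⇔ c > λ/μ.
λ/μ = 44.06/4.05 = 10.8790
Minimum integer c = ⌊10.8790⌋ + 1 = 11
Check: 11·4.05 = 44.55 > 44.06, while 10·4.05 = 40.50 ≤ 44.06

Final: 11 servers


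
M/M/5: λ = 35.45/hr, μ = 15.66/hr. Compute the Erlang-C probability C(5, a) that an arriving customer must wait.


a = λ/μ = 2.2637; ρ = a/5 = 0.4527
P₀ = 0.102472 (from M/M/c formula)
C(c,a) = [a^c/(c!(1−ρ))]·P₀ = [59.44597/(120·0.5473)]·0.102472
= 0.90522·0.102472 = 0.092759

Final: 0.092759


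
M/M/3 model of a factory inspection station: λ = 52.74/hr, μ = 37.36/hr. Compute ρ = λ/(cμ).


ρ = λ/(cμ) = 52.74/(3·37.36) = 52.74/112.08 = 0.4706

Final: 0.4706


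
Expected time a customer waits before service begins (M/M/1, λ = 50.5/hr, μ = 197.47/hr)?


ρ = 50.5/197.47 = 0.2557
Wq = ρ/(μ−λ) = 0.2557/(197.47 − 50.5) = 0.2557/146.97 = 0.001740 hr

Final: 0.001740 hr


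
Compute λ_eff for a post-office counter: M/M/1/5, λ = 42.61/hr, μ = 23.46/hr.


ρ = 1.8163; P_K = (1−ρ)ρ^5/(1−ρ^6) = 0.462302
λ_eff = λ(1 − P_K) = 42.61·(1 − 0.462302) = 42.61·0.537698 = 22.9113 /hr

Final: 22.9113 /hr


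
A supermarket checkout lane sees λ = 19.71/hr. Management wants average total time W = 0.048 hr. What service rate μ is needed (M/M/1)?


W = 1/(μ−λ) ⇒ μ − λ = 1/W = 1/0.048 = 20.8333
μ = λ + 1/W = 19.71 + 20.8333 = 40.5433 per hr

Final: 40.5433 /hr


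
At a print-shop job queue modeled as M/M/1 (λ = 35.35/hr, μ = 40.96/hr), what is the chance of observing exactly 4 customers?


ρ = 35.35/40.96 = 0.8630
P_n = (1−ρ)·ρ^n = (1 − 0.8630)·0.8630^4 = 0.1370·0.554776 = 0.075984

Final: 0.075984


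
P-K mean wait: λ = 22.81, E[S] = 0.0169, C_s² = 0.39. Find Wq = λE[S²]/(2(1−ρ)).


ρ = λ·E[S] = 22.81·0.0169 = 0.3855
E[S²] = E[S]²(1+C_s²) = 0.0169²·(1+0.39) = 0.0003970
Wq = λ·E[S²]/(2(1−ρ)) = 22.81·0.0003970/(2·0.6145) = 0.007368 hr

Final: 0.007368 hr


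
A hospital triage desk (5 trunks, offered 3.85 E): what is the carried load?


B(5,3.85) = 0.185616 (Erlang-B)
Carried load = a(1 − B) = 3.85·(1 − 0.185616) = 3.85·0.814384 = 3.1354 E

Final: 3.1354 Erlangs


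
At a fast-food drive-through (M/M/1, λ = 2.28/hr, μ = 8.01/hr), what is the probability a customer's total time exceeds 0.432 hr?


W ~ Exponential(μ−λ) for M/M/1.
μ − λ = 8.01 − 2.28 = 5.7300
P(W > t) = e^{−(μ−λ)t} = e^{−2.4754} = 0.084133

Final: 0.084133


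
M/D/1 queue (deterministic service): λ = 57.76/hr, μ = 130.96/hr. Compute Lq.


ρ = 57.76/130.96 = 0.4411
M/D/1: Lq = ρ²/(2(1−ρ)) = 0.1945/(2·0.5589) = 0.17401

Final: 0.17401


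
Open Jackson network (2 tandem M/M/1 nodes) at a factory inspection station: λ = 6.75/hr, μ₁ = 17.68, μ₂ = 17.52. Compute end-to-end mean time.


Each node sees arrival rate λ = 6.75/hr (tandem ⇒ throughput preserved).
W₁ = 1/(μ₁−λ) = 1/(17.68−6.75) = 0.09149 hr
W₂ = 1/(μ₂−λ) = 1/(17.52−6.75) = 0.09285 hr
W_total = W₁ + W₂ = 0.09149 + 0.09285 = 0.18434 hr

Final: 0.18434 hr
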